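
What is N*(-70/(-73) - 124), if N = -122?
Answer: 1095804/73 ≈ 15011.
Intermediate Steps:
N*(-70/(-73) - 124) = -122*(-70/(-73) - 124) = -122*(-70*(-1/73) - 124) = -122*(70/73 - 124) = -122*(-8982/73) = 1095804/73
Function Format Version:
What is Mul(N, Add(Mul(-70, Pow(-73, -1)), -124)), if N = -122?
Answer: Rational(1095804, 73) ≈ 15011.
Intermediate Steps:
Mul(N, Add(Mul(-70, Pow(-73, -1)), -124)) = Mul(-122, Add(Mul(-70, Pow(-73, -1)), -124)) = Mul(-122, Add(Mul(-70, Rational(-1, 73)), -124)) = Mul(-122, Add(Rational(70, 73), -124)) = Mul(-122, Rational(-8982, 73)) = Rational(1095804, 73)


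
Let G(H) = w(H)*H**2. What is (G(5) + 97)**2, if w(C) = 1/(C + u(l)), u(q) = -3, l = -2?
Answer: 47961/4 ≈ 11990.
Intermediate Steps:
w(C) = 1/(-3 + C) (w(C) = 1/(C - 3) = 1/(-3 + C))
G(H) = H**2/(-3 + H)
(G(5) + 97)**2 = (5**2/(-3 + 5) + 97)**2 = (25/2 + 97)**2 = (219/2)**2 = 47961/4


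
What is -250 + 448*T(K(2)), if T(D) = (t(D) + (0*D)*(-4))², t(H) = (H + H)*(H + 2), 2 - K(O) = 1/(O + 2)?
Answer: 76925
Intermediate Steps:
K(O) = 2 - 1/(2 + O) (K(O) = 2 - 1/(O + 2) = 2 - 1/(2 + O))
t(H) = 2*H*(2 + H) (t(H) = (2*H)*(2 + H) = 2*H*(2 + H))
T(D) = 4*D²*(2 + D)² (T(D) = (2*D*(2 + D) + (0*D)*(-4))² = (2*D*(2 + D) + 0*(-4))² = (2*D*(2 + D) + 0)² = (2*D*(2 + D))² = 4*D²*(2 + D)²)
-250 + 448*T(K(2)) = -250 + 448*(4*((3 + 2*2)/(2 + 2))²*(2 + (3 + 2*2)/(2 + 2))²) = -250 + 448*(4*((3 + 4)/4)²*(2 + (3 + 4)/4)²) = -250 + 448*(4*((¼)*7)²*(2 + (¼)*7)²) = -250 + 448*(4*(7/4)²*(2 + 7/4)²) = -250 + 448*(4*(49/16)*(15/4)²) = -250 + 448*(4*(49/16)*(225/16)) = -250 + 448*(11025/64) = -250 + 77175 = 76925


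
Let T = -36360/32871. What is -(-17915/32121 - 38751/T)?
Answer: -4546063151249/129768840 ≈ -35032.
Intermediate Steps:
T = -12120/10957 (T = -36360*1/32871 = -12120/10957 ≈ -1.1061)
-(-17915/32121 - 38751/T) = -(-17915/32121 - 38751/(-12120/10957)) = -(-17915*1/32121 - 38751*(-10957/12120)) = -(-17915/32121 + 141531569/4040) = -1*4546063151249/129768840 = -4546063151249/129768840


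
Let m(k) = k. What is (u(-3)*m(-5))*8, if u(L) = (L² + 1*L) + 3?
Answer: -360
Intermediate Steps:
u(L) = 3 + L + L² (u(L) = (L² + L) + 3 = (L + L²) + 3 = 3 + L + L²)
(u(-3)*m(-5))*8 = ((3 - 3 + (-3)²)*(-5))*8 = ((3 - 3 + 9)*(-5))*8 = (9*(-5))*8 = -45*8 = -360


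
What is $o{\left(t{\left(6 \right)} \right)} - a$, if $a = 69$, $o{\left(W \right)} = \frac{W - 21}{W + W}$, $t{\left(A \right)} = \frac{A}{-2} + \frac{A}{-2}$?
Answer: $- \frac{267}{4} \approx -66.75$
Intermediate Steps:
$t{\left(A \right)} = - A$ ($t{\left(A \right)} = A \left(- \frac{1}{2}\right) + A \left(- \frac{1}{2}\right) = - \frac{A}{2} - \frac{A}{2} = - A$)
$o{\left(W \right)} = \frac{-21 + W}{2 W}$
$o{\left(t{\left(6 \right)} \right)} - a = \frac{-21 - 6}{2 \left(\left(-1\right) 6\right)} - 69 = \frac{-21 - 6}{2 \left(-6\right)} - 69 = \frac{1}{2} \left(- \frac{1}{6}\right) \left(-27\right) - 69 = \frac{9}{4} - 69 = - \frac{267}{4}$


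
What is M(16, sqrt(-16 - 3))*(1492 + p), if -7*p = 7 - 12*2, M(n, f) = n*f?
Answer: 167376*I*sqrt(19)/7 ≈ 1.0423e+5*I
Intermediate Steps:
M(n, f) = f*n
p = 17/7 (p = -(7 - 12*2)/7 = -(7 - 24)/7 = -1/7*(-17) = 17/7 ≈ 2.4286)
M(16, sqrt(-16 - 3))*(1492 + p) = (sqrt(-16 - 3)*16)*(1492 + 17/7) = (sqrt(-19)*16)*(10461/7) = ((I*sqrt(19))*16)*(10461/7) = (16*I*sqrt(19))*(10461/7) = 167376*I*sqrt(19)/7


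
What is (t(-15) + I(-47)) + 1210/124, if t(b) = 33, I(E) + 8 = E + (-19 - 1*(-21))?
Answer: -635/62 ≈ -10.242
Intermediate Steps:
I(E) = -6 + E (I(E) = -8 + (E + (-19 - 1*(-21))) = -8 + (E + (-19 + 21)) = -8 + (E + 2) = -8 + (2 + E) = -6 + E)
(t(-15) + I(-47)) + 1210/124 = (33 + (-6 - 47)) + 1210/124 = (33 - 53) + 1210*(1/124) = -20 + 605/62 = -635/62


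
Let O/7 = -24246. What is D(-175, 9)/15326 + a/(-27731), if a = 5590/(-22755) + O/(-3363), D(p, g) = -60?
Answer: -6207608669378/1084118622233163 ≈ -0.0057260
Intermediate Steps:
O = -169722 (O = 7*(-24246) = -169722)
a = 256214996/5101671 (a = 5590/(-22755) - 169722/(-3363) = 5590*(-1/22755) - 169722*(-1/3363) = -1118/4551 + 56574/1121 = 256214996/5101671 ≈ 50.222)
D(-175, 9)/15326 + a/(-27731) = -60/15326 + (256214996/5101671)/(-27731) = -60*1/15326 + (256214996/5101671)*(-1/27731) = -30/7663 - 256214996/141474438501 = -6207608669378/1084118622233163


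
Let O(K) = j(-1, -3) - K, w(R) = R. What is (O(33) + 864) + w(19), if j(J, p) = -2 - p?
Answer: 851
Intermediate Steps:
O(K) = 1 - K (O(K) = (-2 - 1*(-3)) - K = (-2 + 3) - K = 1 - K)
(O(33) + 864) + w(19) = ((1 - 1*33) + 864) + 19 = ((1 - 33) + 864) + 19 = (-32 + 864) + 19 = 832 + 19 = 851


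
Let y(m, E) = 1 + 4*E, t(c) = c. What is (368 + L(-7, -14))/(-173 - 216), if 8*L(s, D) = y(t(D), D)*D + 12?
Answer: -1863/1556 ≈ -1.1973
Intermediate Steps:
L(s, D) = 3/2 + D*(1 + 4*D)/8 (L(s, D) = ((1 + 4*D)*D + 12)/8 = (D*(1 + 4*D) + 12)/8 = (12 + D*(1 + 4*D))/8 = 3/2 + D*(1 + 4*D)/8)
(368 + L(-7, -14))/(-173 - 216) = (368 + (3/2 + (⅛)*(-14)*(1 + 4*(-14))))/(-173 - 216) = (368 + (3/2 + (⅛)*(-14)*(1 - 56)))/(-389) = (368 + (3/2 + (⅛)*(-14)*(-55)))*(-1/389) = (368 + (3/2 + 385/4))*(-1/389) = (368 + 391/4)*(-1/389) = (1863/4)*(-1/389) = -1863/1556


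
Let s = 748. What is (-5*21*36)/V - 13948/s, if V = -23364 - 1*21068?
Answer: -3505171/188836 ≈ -18.562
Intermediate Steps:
V = -44432 (V = -23364 - 21068 = -44432)
(-5*21*36)/V - 13948/s = (-5*21*36)/(-44432) - 13948/748 = -105*36*(-1/44432) - 13948*1/748 = -3780*(-1/44432) - 317/17 = 945/11108 - 317/17 = -3505171/188836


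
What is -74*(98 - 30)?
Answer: -5032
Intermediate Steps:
-74*(98 - 30) = -74*68 = -5032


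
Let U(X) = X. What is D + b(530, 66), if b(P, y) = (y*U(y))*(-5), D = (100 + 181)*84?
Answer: 1824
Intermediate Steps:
D = 23604 (D = 281*84 = 23604)
b(P, y) = -5*y² (b(P, y) = (y*y)*(-5) = y²*(-5) = -5*y²)
D + b(530, 66) = 23604 - 5*66² = 23604 - 5*4356 = 23604 - 21780 = 1824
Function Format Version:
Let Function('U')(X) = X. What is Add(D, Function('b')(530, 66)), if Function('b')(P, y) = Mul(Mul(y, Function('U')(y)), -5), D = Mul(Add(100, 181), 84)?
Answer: 1824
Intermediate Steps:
D = 23604 (D = Mul(281, 84) = 23604)
Function('b')(P, y) = Mul(-5, Pow(y, 2)) (Function('b')(P, y) = Mul(Mul(y, y), -5) = Mul(Pow(y, 2), -5) = Mul(-5, Pow(y, 2)))
Add(D, Function('b')(530, 66)) = Add(23604, Mul(-5, Pow(66, 2))) = Add(23604, Mul(-5, 4356)) = Add(23604, -21780) = 1824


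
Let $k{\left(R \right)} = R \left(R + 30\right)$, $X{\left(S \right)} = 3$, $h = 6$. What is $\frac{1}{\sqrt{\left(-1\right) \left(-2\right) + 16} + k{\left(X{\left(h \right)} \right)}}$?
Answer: $\frac{11}{1087} - \frac{\sqrt{2}}{3261} \approx 0.0096859$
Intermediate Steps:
$k{\left(R \right)} = R \left(30 + R\right)$
$\frac{1}{\sqrt{\left(-1\right) \left(-2\right) + 16} + k{\left(X{\left(h \right)} \right)}} = \frac{1}{\sqrt{\left(-1\right) \left(-2\right) + 16} + 3 \left(30 + 3\right)} = \frac{1}{\sqrt{2 + 16} + 3 \cdot 33} = \frac{1}{\sqrt{18} + 99} = \frac{1}{3 \sqrt{2} + 99} = \frac{1}{99 + 3 \sqrt{2}}$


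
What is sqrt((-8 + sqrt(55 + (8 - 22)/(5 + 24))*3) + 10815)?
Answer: sqrt(9088687 + 87*sqrt(45849))/29 ≈ 104.06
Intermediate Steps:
sqrt((-8 + sqrt(55 + (8 - 22)/(5 + 24))*3) + 10815) = sqrt((-8 + sqrt(55 - 14/29)*3) + 10815) = sqrt((-8 + sqrt(1581/29)*3) + 10815) = sqrt((-8 + (sqrt(45849)/29)*3) + 10815) = sqrt((-8 + 3*sqrt(45849)/29) + 10815) = sqrt(10807 + 3*sqrt(45849)/29)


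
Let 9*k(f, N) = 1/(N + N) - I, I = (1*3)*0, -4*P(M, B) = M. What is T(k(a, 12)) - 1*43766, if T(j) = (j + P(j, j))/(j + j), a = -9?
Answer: -350125/8 ≈ -43766.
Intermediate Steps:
P(M, B) = -M/4
I = 0 (I = 3*0 = 0)
k(f, N) = 1/(18*N) (k(f, N) = (1/(N + N) - 1*0)/9 = (1/(2*N) + 0)/9 = (1/(2*N))/9 = 1/(18*N))
T(j) = 3/8 (T(j) = (j - j/4)/(j + j) = (3*j/4)/((2*j)) = (3*j/4)*(1/(2*j)) = 3/8)
T(k(a, 12)) - 1*43766 = 3/8 - 1*43766 = 3/8 - 43766 = -350125/8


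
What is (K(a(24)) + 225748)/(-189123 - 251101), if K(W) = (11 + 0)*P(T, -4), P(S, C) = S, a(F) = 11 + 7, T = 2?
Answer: -112885/220112 ≈ -0.51285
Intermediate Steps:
a(F) = 18
K(W) = 22 (K(W) = (11 + 0)*2 = 11*2 = 22)
(K(a(24)) + 225748)/(-189123 - 251101) = (22 + 225748)/(-189123 - 251101) = 225770/(-440224) = 225770*(-1/440224) = -112885/220112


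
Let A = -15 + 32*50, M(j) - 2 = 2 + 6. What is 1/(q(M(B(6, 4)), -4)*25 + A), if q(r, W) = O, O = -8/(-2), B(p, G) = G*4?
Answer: 1/1685 ≈ 0.00059347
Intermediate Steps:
B(p, G) = 4*G
M(j) = 10 (M(j) = 2 + (2 + 6) = 2 + 8 = 10)
A = 1585 (A = -15 + 1600 = 1585)
O = 4 (O = -8*(-½) = 4)
q(r, W) = 4
1/(q(M(B(6, 4)), -4)*25 + A) = 1/(4*25 + 1585) = 1/(100 + 1585) = 1/1685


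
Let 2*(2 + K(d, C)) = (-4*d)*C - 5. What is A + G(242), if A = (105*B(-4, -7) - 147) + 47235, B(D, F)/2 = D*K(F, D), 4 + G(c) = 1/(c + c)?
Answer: 47385537/484 ≈ 97904.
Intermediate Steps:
G(c) = -4 + 1/(2*c) (G(c) = -4 + 1/(c + c) = -4 + 1/(2*c))
K(d, C) = -9/2 - 2*C*d (K(d, C) = -2 + ((-4*d)*C - 5)/2 = -2 + (-4*C*d - 5)/2 = -2 + (-5 - 4*C*d)/2 = -2 + (-5/2 - 2*C*d) = -9/2 - 2*C*d)
B(D, F) = 2*D*(-9/2 - 2*D*F) (B(D, F) = 2*(D*(-9/2 - 2*D*F)) = 2*D*(-9/2 - 2*D*F))
A = 97908 (A = (105*(-1*(-4)*(9 + 4*(-4)*(-7))) - 147) + 47235 = (105*(-1*(-4)*(9 + 112)) - 147) + 47235 = (105*(-1*(-4)*121) - 147) + 47235 = (105*484 - 147) + 47235 = (50820 - 147) + 47235 = 50673 + 47235 = 97908)
A + G(242) = 97908 + (-4 + (½)/242) = 97908 + (-4 + (½)*(1/242)) = 97908 + (-4 + 1/484) = 97908 - 1935/484 = 47385537/484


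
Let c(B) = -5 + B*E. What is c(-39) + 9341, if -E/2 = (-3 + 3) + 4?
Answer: 9648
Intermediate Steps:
E = -8 (E = -2*((-3 + 3) + 4) = -2*(0 + 4) = -2*4 = -8)
c(B) = -5 - 8*B (c(B) = -5 + B*(-8) = -5 - 8*B)
c(-39) + 9341 = (-5 - 8*(-39)) + 9341 = (-5 + 312) + 9341 = 307 + 9341 = 9648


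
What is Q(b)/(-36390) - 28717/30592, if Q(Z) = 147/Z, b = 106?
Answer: -9231310817/9833645440 ≈ -0.93875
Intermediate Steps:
Q(b)/(-36390) - 28717/30592 = (147/106)/(-36390) - 28717/30592 = (147*(1/106))*(-1/36390) - 28717*1/30592 = (147/106)*(-1/36390) - 28717/30592 = -49/1285780 - 28717/30592 = -9231310817/9833645440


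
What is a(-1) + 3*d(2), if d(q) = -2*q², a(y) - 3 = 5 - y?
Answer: -15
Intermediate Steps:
a(y) = 8 - y (a(y) = 3 + (5 - y) = 8 - y)
a(-1) + 3*d(2) = (8 - 1*(-1)) + 3*(-2*2²) = (8 + 1) + 3*(-2*4) = 9 + 3*(-8) = 9 - 24 = -15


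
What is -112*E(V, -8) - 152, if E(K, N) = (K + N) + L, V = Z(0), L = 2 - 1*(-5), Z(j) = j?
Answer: -40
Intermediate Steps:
L = 7 (L = 2 + 5 = 7)
V = 0
E(K, N) = 7 + K + N (E(K, N) = (K + N) + 7 = 7 + K + N)
-112*E(V, -8) - 152 = -112*(7 + 0 - 8) - 152 = -112*(-1) - 152 = 112 - 152 = -40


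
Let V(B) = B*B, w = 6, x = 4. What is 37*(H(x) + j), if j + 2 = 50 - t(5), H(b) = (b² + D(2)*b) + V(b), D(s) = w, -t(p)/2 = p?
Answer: 4218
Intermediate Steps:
t(p) = -2*p
V(B) = B²
D(s) = 6
H(b) = 2*b² + 6*b (H(b) = (b² + 6*b) + b² = 2*b² + 6*b)
j = 58 (j = -2 + (50 - (-2)*5) = -2 + (50 - 1*(-10)) = -2 + (50 + 10) = -2 + 60 = 58)
37*(H(x) + j) = 37*(2*4*(3 + 4) + 58) = 37*(2*4*7 + 58) = 37*(56 + 58) = 37*114 = 4218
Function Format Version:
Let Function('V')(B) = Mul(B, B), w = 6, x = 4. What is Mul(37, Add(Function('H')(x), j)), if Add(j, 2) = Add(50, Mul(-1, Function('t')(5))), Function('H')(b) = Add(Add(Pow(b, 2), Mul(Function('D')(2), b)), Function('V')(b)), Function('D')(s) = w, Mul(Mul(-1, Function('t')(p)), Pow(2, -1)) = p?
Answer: 4218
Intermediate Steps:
Function('t')(p) = Mul(-2, p)
Function('V')(B) = Pow(B, 2)
Function('D')(s) = 6
Function('H')(b) = Add(Mul(2, Pow(b, 2)), Mul(6, b)) (Function('H')(b) = Add(Add(Pow(b, 2), Mul(6, b)), Pow(b, 2)) = Add(Mul(2, Pow(b, 2)), Mul(6, b)))
j = 58 (j = Add(-2, Add(50, Mul(-1, Mul(-2, 5)))) = Add(-2, Add(50, Mul(-1, -10))) = Add(-2, Add(50, 10)) = Add(-2, 60) = 58)
Mul(37, Add(Function('H')(x), j)) = Mul(37, Add(Mul(2, 4, Add(3, 4)), 58)) = Mul(37, Add(Mul(2, 4, 7), 58)) = Mul(37, Add(56, 58)) = Mul(37, 114) = 4218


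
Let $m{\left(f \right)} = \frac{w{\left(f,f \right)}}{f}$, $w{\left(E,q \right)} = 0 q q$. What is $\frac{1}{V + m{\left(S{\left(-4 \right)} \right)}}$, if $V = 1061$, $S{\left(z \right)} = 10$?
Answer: $\frac{1}{1061} \approx 0.00094251$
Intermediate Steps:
$w{\left(E,q \right)} = 0$ ($w{\left(E,q \right)} = 0 q = 0$)
$m{\left(f \right)} = 0$ ($m{\left(f \right)} = \frac{0}{f} = 0$)
$\frac{1}{V + m{\left(S{\left(-4 \right)} \right)}} = \frac{1}{1061 + 0} = \frac{1}{1061}$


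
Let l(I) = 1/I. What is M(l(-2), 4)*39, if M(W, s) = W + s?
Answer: 273/2 ≈ 136.50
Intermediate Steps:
M(l(-2), 4)*39 = (1/(-2) + 4)*39 = (-1/2 + 4)*39 = (7/2)*39 = 273/2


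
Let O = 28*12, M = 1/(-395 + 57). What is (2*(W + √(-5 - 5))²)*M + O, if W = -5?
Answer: 56769/169 + 10*I*√10/169 ≈ 335.91 + 0.18712*I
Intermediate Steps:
M = -1/338 (M = 1/(-338) = -1/338 ≈ -0.0029586)
O = 336
(2*(W + √(-5 - 5))²)*M + O = (2*(-5 + √(-5 - 5))²)*(-1/338) + 336 = (2*(-5 + √(-10))²)*(-1/338) + 336 = (2*(-5 + I*√10)²)*(-1/338) + 336 = -(-5 + I*√10)²/169 + 336 = 336 - (-5 + I*√10)²/169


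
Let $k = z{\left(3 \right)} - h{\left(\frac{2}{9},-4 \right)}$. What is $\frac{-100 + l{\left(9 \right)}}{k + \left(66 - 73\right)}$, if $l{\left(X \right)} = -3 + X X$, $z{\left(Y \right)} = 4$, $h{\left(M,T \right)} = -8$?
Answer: $- \frac{22}{5} \approx -4.4$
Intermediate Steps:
$k = 12$ ($k = 4 - -8 = 4 + 8 = 12$)
$l{\left(X \right)} = -3 + X^{2}$
$\frac{-100 + l{\left(9 \right)}}{k + \left(66 - 73\right)} = \frac{-100 - \left(3 - 9^{2}\right)}{12 + \left(66 - 73\right)} = \frac{-100 + \left(-3 + 81\right)}{12 - 7} = \frac{-100 + 78}{5} = \left(-22\right) \frac{1}{5} = - \frac{22}{5}$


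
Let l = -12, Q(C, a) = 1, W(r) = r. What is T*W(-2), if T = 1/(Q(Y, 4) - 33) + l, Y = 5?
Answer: 385/16 ≈ 24.063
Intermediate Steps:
T = -385/32 (T = 1/(1 - 33) - 12 = 1/(-32) - 12 = -1/32 - 12 = -385/32 ≈ -12.031)
T*W(-2) = -385/32*(-2) = 385/16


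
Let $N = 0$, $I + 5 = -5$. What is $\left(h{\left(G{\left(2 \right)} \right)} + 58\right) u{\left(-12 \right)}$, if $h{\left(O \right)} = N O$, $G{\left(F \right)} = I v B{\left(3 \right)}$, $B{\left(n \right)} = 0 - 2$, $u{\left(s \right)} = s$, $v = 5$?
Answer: $-696$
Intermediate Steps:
$B{\left(n \right)} = -2$ ($B{\left(n \right)} = 0 - 2 = -2$)
$I = -10$ ($I = -5 - 5 = -10$)
$G{\left(F \right)} = 100$ ($G{\left(F \right)} = \left(-10\right) 5 \left(-2\right) = \left(-50\right) \left(-2\right) = 100$)
$h{\left(O \right)} = 0$ ($h{\left(O \right)} = 0 O = 0$)
$\left(h{\left(G{\left(2 \right)} \right)} + 58\right) u{\left(-12 \right)} = \left(0 + 58\right) \left(-12\right) = 58 \left(-12\right) = -696$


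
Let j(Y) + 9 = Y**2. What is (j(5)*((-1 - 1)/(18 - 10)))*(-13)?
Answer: 52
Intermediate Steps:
j(Y) = -9 + Y**2
(j(5)*((-1 - 1)/(18 - 10)))*(-13) = ((-9 + 5**2)*((-1 - 1)/(18 - 10)))*(-13) = ((-9 + 25)*(-2/8))*(-13) = (16*(-2*1/8))*(-13) = (16*(-1/4))*(-13) = -4*(-13) = 52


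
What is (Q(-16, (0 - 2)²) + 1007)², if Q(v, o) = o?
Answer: 1022121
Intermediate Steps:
(Q(-16, (0 - 2)²) + 1007)² = ((0 - 2)² + 1007)² = ((-2)² + 1007)² = (4 + 1007)² = 1011² = 1022121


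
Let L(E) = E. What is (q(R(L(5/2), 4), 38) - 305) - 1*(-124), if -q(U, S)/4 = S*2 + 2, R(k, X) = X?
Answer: -493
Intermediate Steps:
q(U, S) = -8 - 8*S (q(U, S) = -4*(S*2 + 2) = -4*(2*S + 2) = -4*(2 + 2*S) = -8 - 8*S)
(q(R(L(5/2), 4), 38) - 305) - 1*(-124) = ((-8 - 8*38) - 305) - 1*(-124) = ((-8 - 304) - 305) + 124 = (-312 - 305) + 124 = -617 + 124 = -493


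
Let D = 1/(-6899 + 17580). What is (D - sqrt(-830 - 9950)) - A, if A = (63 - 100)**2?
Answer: -14622288/10681 - 14*I*sqrt(55) ≈ -1369.0 - 103.83*I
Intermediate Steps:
A = 1369 (A = (-37)**2 = 1369)
D = 1/10681 ≈ 9.3624e-5
(D - sqrt(-830 - 9950)) - A = (1/10681 - sqrt(-830 - 9950)) - 1*1369 = (1/10681 - sqrt(-10780)) - 1369 = (1/10681 - 14*I*sqrt(55)) - 1369 = -14622288/10681 - 14*I*sqrt(55)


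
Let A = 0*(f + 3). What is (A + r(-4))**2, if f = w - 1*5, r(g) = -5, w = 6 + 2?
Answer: 25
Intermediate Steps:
w = 8
f = 3 (f = 8 - 1*5 = 8 - 5 = 3)
A = 0 (A = 0*(3 + 3) = 0*6 = 0)
(A + r(-4))**2 = (0 - 5)**2 = (-5)**2 = 25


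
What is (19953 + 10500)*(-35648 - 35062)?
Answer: -2153331630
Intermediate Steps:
(19953 + 10500)*(-35648 - 35062) = 30453*(-70710) = -2153331630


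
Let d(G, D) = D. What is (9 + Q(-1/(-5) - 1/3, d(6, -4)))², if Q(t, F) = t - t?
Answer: 81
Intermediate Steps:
Q(t, F) = 0
(9 + Q(-1/(-5) - 1/3, d(6, -4)))² = (9 + 0)² = 9² = 81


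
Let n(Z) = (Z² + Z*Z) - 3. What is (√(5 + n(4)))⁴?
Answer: 1156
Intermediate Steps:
n(Z) = -3 + 2*Z² (n(Z) = (Z² + Z²) - 3 = 2*Z² - 3 = -3 + 2*Z²)
(√(5 + n(4)))⁴ = (√(5 + (-3 + 2*4²)))⁴ = (√(5 + (-3 + 2*16)))⁴ = (√(5 + (-3 + 32)))⁴ = (√(5 + 29))⁴ = (√34)⁴ = 1156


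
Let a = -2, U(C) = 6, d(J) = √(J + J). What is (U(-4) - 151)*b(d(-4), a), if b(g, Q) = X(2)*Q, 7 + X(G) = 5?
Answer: -580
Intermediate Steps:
d(J) = √2*√J (d(J) = √(2*J) = √2*√J)
X(G) = -2 (X(G) = -7 + 5 = -2)
b(g, Q) = -2*Q
(U(-4) - 151)*b(d(-4), a) = (6 - 151)*(-2*(-2)) = -145*4 = -580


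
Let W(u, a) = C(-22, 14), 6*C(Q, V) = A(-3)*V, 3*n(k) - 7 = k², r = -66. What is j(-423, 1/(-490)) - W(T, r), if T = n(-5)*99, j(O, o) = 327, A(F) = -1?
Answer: 988/3 ≈ 329.33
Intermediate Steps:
n(k) = 7/3 + k²/3
T = 1056 (T = (7/3 + (⅓)*(-5)²)*99 = (7/3 + (⅓)*25)*99 = (7/3 + 25/3)*99 = (32/3)*99 = 1056)
C(Q, V) = -V/6 (C(Q, V) = (-V)/6 = -V/6)
W(u, a) = -7/3 (W(u, a) = -⅙*14 = -7/3)
j(-423, 1/(-490)) - W(T, r) = 327 - 1*(-7/3) = 327 + 7/3 = 988/3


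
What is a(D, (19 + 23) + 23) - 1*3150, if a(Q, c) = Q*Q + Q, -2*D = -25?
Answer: -11925/4 ≈ -2981.3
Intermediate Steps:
D = 25/2 (D = -½*(-25) = 25/2 ≈ 12.500)
a(Q, c) = Q + Q² (a(Q, c) = Q² + Q = Q + Q²)
a(D, (19 + 23) + 23) - 1*3150 = 25*(1 + 25/2)/2 - 1*3150 = (25/2)*(27/2) - 3150 = 675/4 - 3150 = -11925/4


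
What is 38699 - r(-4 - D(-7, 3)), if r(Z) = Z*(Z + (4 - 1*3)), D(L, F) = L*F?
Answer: 38393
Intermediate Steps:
D(L, F) = F*L
r(Z) = Z*(1 + Z) (r(Z) = Z*(Z + (4 - 3)) = Z*(Z + 1) = Z*(1 + Z))
38699 - r(-4 - D(-7, 3)) = 38699 - (-4 - 3*(-7))*(1 + (-4 - 3*(-7))) = 38699 - (-4 - 1*(-21))*(1 + (-4 - 1*(-21))) = 38699 - (-4 + 21)*(1 + (-4 + 21)) = 38699 - 17*(1 + 17) = 38699 - 17*18 = 38699 - 1*306 = 38699 - 306 = 38393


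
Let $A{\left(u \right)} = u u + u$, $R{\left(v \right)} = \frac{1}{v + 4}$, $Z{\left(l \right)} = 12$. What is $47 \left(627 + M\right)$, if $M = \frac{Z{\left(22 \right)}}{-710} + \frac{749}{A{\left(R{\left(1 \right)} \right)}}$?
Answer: $\frac{375193903}{2130} \approx 1.7615 \cdot 10^{5}$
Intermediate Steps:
$R{\left(v \right)} = \frac{1}{4 + v}$
$A{\left(u \right)} = u + u^{2}$ ($A{\left(u \right)} = u^{2} + u = u + u^{2}$)
$M = \frac{6647339}{2130}$ ($M = \frac{12}{-710} + \frac{749}{\frac{1}{4 + 1} \left(1 + \frac{1}{4 + 1}\right)} = 12 \left(- \frac{1}{710}\right) + \frac{749}{\frac{1}{5} \left(1 + \frac{1}{5}\right)} = - \frac{6}{355} + \frac{749}{\frac{1}{5} \left(1 + \frac{1}{5}\right)} = - \frac{6}{355} + \frac{749}{\frac{1}{5} \cdot \frac{6}{5}} = - \frac{6}{355} + \frac{749}{\frac{6}{25}} = - \frac{6}{355} + 749 \cdot \frac{25}{6} = - \frac{6}{355} + \frac{18725}{6} = \frac{6647339}{2130} \approx 3120.8$)
$47 \left(627 + M\right) = 47 \left(627 + \frac{6647339}{2130}\right) = 47 \cdot \frac{7982849}{2130} = \frac{375193903}{2130}$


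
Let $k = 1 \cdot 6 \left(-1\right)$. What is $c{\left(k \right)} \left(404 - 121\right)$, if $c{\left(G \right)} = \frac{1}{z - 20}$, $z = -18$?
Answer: $- \frac{283}{38} \approx -7.4474$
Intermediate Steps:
$k = -6$ ($k = 6 \left(-1\right) = -6$)
$c{\left(G \right)} = - \frac{1}{38}$ ($c{\left(G \right)} = \frac{1}{-18 - 20} = \frac{1}{-38} = - \frac{1}{38}$)
$c{\left(k \right)} \left(404 - 121\right) = - \frac{404 - 121}{38} = \left(- \frac{1}{38}\right) 283 = - \frac{283}{38}$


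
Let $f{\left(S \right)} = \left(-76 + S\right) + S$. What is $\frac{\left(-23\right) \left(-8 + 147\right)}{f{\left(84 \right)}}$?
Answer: $- \frac{139}{4} \approx -34.75$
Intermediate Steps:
$f{\left(S \right)} = -76 + 2 S$
$\frac{\left(-23\right) \left(-8 + 147\right)}{f{\left(84 \right)}} = \frac{\left(-23\right) \left(-8 + 147\right)}{-76 + 2 \cdot 84} = \frac{\left(-23\right) 139}{-76 + 168} = - \frac{3197}{92} = \left(-3197\right) \frac{1}{92} = - \frac{139}{4}$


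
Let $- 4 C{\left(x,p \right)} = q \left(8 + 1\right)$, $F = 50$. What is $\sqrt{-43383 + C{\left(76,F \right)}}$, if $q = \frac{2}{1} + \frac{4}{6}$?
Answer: $3 i \sqrt{4821} \approx 208.3 i$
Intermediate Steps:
$q = \frac{8}{3}$ ($q = 2 \cdot 1 + 4 \cdot \frac{1}{6} = 2 + \frac{2}{3} = \frac{8}{3} \approx 2.6667$)
$C{\left(x,p \right)} = -6$ ($C{\left(x,p \right)} = - \frac{\frac{8}{3} \left(8 + 1\right)}{4} = - \frac{\frac{8}{3} \cdot 9}{4} = \left(- \frac{1}{4}\right) 24 = -6$)
$\sqrt{-43383 + C{\left(76,F \right)}} = \sqrt{-43383 - 6} = \sqrt{-43389} = 3 i \sqrt{4821}$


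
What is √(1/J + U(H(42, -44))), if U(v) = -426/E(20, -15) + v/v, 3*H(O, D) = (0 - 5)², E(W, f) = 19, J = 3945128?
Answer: 3*I*√3343241131635174/37478716 ≈ 4.6283*I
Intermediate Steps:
H(O, D) = 25/3 (H(O, D) = (0 - 5)²/3 = (⅓)*(-5)² = (⅓)*25 = 25/3)
U(v) = -407/19 (U(v) = -426/19 + v/v = -426*1/19 + 1 = -426/19 + 1 = -407/19)
√(1/J + U(H(42, -44))) = √(1/3945128 - 407/19) = √(-1605667077/74957432) = 3*I*√3343241131635174/37478716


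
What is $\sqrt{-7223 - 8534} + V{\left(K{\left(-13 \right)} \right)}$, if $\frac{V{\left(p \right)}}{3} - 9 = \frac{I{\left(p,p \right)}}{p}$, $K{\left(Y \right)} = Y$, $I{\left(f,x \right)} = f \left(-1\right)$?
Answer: $24 + i \sqrt{15757} \approx 24.0 + 125.53 i$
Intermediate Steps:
$I{\left(f,x \right)} = - f$
$V{\left(p \right)} = 24$ ($V{\left(p \right)} = 27 + 3 \frac{\left(-1\right) p}{p} = 27 + 3 \left(-1\right) = 27 - 3 = 24$)
$\sqrt{-7223 - 8534} + V{\left(K{\left(-13 \right)} \right)} = \sqrt{-7223 - 8534} + 24 = \sqrt{-15757} + 24 = i \sqrt{15757} + 24 = 24 + i \sqrt{15757}$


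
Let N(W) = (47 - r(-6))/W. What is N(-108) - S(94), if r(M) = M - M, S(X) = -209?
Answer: 22525/108 ≈ 208.56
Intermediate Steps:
r(M) = 0
N(W) = 47/W (N(W) = (47 - 1*0)/W = (47 + 0)/W = 47/W)
N(-108) - S(94) = 47/(-108) - 1*(-209) = 47*(-1/108) + 209 = -47/108 + 209 = 22525/108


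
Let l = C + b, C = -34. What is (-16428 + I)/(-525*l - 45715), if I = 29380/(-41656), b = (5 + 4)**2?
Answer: 171088537/733041460 ≈ 0.23340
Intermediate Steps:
b = 81 (b = 9**2 = 81)
l = 47 (l = -34 + 81 = 47)
I = -7345/10414 (I = 29380*(-1/41656) = -7345/10414 ≈ -0.70530)
(-16428 + I)/(-525*l - 45715) = (-16428 - 7345/10414)/(-525*47 - 45715) = -171088537/(10414*(-24675 - 45715)) = -171088537/10414/(-70390) = -171088537/10414*(-1/70390) = 171088537/733041460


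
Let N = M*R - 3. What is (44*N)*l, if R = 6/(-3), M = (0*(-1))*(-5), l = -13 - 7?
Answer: 2640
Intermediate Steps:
l = -20
M = 0 (M = 0*(-5) = 0)
R = -2 (R = 6*(-⅓) = -2)
N = -3 (N = 0*(-2) - 3 = 0 - 3 = -3)
(44*N)*l = (44*(-3))*(-20) = -132*(-20) = 2640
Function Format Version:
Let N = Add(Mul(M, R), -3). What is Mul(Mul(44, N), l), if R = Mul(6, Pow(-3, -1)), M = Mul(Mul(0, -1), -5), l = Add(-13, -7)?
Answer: 2640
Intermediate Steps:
l = -20
M = 0 (M = Mul(0, -5) = 0)
R = -2 (R = Mul(6, Rational(-1, 3)) = -2)
N = -3 (N = Add(Mul(0, -2), -3) = Add(0, -3) = -3)
Mul(Mul(44, N), l) = Mul(Mul(44, -3), -20) = Mul(-132, -20) = 2640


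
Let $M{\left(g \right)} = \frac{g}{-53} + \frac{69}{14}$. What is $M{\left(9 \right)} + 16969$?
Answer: $\frac{12594529}{742} \approx 16974.0$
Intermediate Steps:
$M{\left(g \right)} = \frac{69}{14} - \frac{g}{53}$ ($M{\left(g \right)} = g \left(- \frac{1}{53}\right) + 69 \cdot \frac{1}{14} = - \frac{g}{53} + \frac{69}{14} = \frac{69}{14} - \frac{g}{53}$)
$M{\left(9 \right)} + 16969 = \left(\frac{69}{14} - \frac{9}{53}\right) + 16969 = \frac{3531}{742} + 16969 = \frac{12594529}{742}$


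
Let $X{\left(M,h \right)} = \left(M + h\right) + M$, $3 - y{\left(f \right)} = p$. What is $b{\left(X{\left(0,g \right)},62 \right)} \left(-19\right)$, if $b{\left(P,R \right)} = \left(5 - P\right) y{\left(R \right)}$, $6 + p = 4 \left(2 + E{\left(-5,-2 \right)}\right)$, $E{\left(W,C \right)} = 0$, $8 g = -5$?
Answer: $- \frac{855}{8} \approx -106.88$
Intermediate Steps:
$g = - \frac{5}{8}$ ($g = \frac{1}{8} \left(-5\right) = - \frac{5}{8} \approx -0.625$)
$p = 2$ ($p = -6 + 4 \left(2 + 0\right) = -6 + 4 \cdot 2 = -6 + 8 = 2$)
$y{\left(f \right)} = 1$ ($y{\left(f \right)} = 3 - 2 = 1$)
$X{\left(M,h \right)} = h + 2 M$
$b{\left(P,R \right)} = 5 - P$ ($b{\left(P,R \right)} = \left(5 - P\right) 1 = 5 - P$)
$b{\left(X{\left(0,g \right)},62 \right)} \left(-19\right) = \left(5 - \left(- \frac{5}{8} + 2 \cdot 0\right)\right) \left(-19\right) = \left(5 - \left(- \frac{5}{8} + 0\right)\right) \left(-19\right) = \left(5 - - \frac{5}{8}\right) \left(-19\right) = \left(5 + \frac{5}{8}\right) \left(-19\right) = \frac{45}{8} \left(-19\right) = - \frac{855}{8}$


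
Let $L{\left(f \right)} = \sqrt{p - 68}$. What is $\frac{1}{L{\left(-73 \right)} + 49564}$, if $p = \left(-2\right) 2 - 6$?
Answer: $\frac{24782}{1228295087} - \frac{i \sqrt{78}}{2456590174} \approx 2.0176 \cdot 10^{-5} - 3.5951 \cdot 10^{-9} i$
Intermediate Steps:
$p = -10$ ($p = -4 - 6 = -10$)
$L{\left(f \right)} = i \sqrt{78}$ ($L{\left(f \right)} = \sqrt{-10 - 68} = \sqrt{-78} = i \sqrt{78}$)
$\frac{1}{L{\left(-73 \right)} + 49564} = \frac{1}{i \sqrt{78} + 49564} = \frac{1}{49564 + i \sqrt{78}}$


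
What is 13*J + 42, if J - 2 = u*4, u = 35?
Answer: 1888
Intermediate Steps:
J = 142 (J = 2 + 35*4 = 2 + 140 = 142)
13*J + 42 = 13*142 + 42 = 1846 + 42 = 1888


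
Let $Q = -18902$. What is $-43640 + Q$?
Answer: $-62542$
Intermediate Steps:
$-43640 + Q = -43640 - 18902 = -62542$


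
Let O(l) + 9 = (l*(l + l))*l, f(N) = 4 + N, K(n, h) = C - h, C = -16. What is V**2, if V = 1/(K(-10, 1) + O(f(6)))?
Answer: 1/3896676 ≈ 2.5663e-7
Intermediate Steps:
K(n, h) = -16 - h
O(l) = -9 + 2*l**3 (O(l) = -9 + (l*(l + l))*l = -9 + (l*(2*l))*l = -9 + (2*l**2)*l = -9 + 2*l**3)
V = 1/1974 (V = 1/((-16 - 1*1) + (-9 + 2*(4 + 6)**3)) = 1/((-16 - 1) + (-9 + 2*10**3)) = 1/(-17 + (-9 + 2*1000)) = 1/(-17 + (-9 + 2000)) = 1/(-17 + 1991) = 1/1974 ≈ 0.00050659)
V**2 = (1/1974)**2 = 1/3896676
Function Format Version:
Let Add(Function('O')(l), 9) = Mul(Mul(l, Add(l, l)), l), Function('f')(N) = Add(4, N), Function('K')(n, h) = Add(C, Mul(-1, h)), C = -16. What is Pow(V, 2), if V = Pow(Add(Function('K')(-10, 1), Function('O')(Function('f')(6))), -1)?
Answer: Rational(1, 3896676) ≈ 2.5663e-7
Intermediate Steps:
Function('K')(n, h) = Add(-16, Mul(-1, h))
Function('O')(l) = Add(-9, Mul(2, Pow(l, 3))) (Function('O')(l) = Add(-9, Mul(Mul(l, Add(l, l)), l)) = Add(-9, Mul(Mul(l, Mul(2, l)), l)) = Add(-9, Mul(Mul(2, Pow(l, 2)), l)) = Add(-9, Mul(2, Pow(l, 3))))
V = Rational(1, 1974) (V = Pow(Add(Add(-16, Mul(-1, 1)), Add(-9, Mul(2, Pow(Add(4, 6), 3)))), -1) = Pow(Add(Add(-16, -1), Add(-9, Mul(2, Pow(10, 3)))), -1) = Pow(Add(-17, Add(-9, Mul(2, 1000))), -1) = Pow(Add(-17, Add(-9, 2000)), -1) = Pow(Add(-17, 1991), -1) = Pow(1974, -1) = Rational(1, 1974) ≈ 0.00050659)
Pow(V, 2) = Pow(Rational(1, 1974), 2) = Rational(1, 3896676)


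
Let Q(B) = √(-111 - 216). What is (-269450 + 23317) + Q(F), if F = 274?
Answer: -246133 + I*√327 ≈ -2.4613e+5 + 18.083*I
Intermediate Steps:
Q(B) = I*√327 (Q(B) = √(-327) = I*√327)
(-269450 + 23317) + Q(F) = (-269450 + 23317) + I*√327 = -246133 + I*√327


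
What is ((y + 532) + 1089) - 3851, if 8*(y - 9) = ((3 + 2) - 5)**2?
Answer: -2221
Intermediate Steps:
y = 9 (y = 9 + ((3 + 2) - 5)**2/8 = 9 + (5 - 5)**2/8 = 9 + (1/8)*0**2 = 9 + (1/8)*0 = 9 + 0 = 9)
((y + 532) + 1089) - 3851 = ((9 + 532) + 1089) - 3851 = (541 + 1089) - 3851 = 1630 - 3851 = -2221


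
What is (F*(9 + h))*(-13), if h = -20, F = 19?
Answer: 2717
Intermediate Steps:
(F*(9 + h))*(-13) = (19*(9 - 20))*(-13) = (19*(-11))*(-13) = -209*(-13) = 2717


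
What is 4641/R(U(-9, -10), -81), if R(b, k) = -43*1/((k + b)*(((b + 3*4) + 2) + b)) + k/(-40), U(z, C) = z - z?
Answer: 8096760/3599 ≈ 2249.7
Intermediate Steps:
U(z, C) = 0
R(b, k) = -k/40 - 43/((14 + 2*b)*(b + k)) (R(b, k) = -43*1/((b + k)*(((b + 12) + 2) + b)) + k*(-1/40) = -43*1/((b + k)*(((12 + b) + 2) + b)) - k/40 = -43*1/((b + k)*((14 + b) + b)) - k/40 = -43*1/((14 + 2*b)*(b + k)) - k/40 = -43/((14 + 2*b)*(b + k)) - k/40 = -k/40 - 43/((14 + 2*b)*(b + k)))
4641/R(U(-9, -10), -81) = 4641/(((-860 - 7*(-81)² - 1*0*(-81)² - 1*(-81)*0² - 7*0*(-81))/(40*(0² + 7*0 + 7*(-81) + 0*(-81))))) = 4641/(((-860 - 7*6561 - 1*0*6561 - 1*(-81)*0 + 0)/(40*(0 + 0 - 567 + 0)))) = 4641/(((1/40)*(-860 - 45927 + 0 + 0 + 0)/(-567))) = 4641/(((1/40)*(-1/567)*(-46787))) = 4641/(46787/22680) = 4641*(22680/46787) = 8096760/3599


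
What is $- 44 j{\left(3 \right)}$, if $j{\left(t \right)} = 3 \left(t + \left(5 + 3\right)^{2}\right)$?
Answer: $-8844$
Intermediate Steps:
$j{\left(t \right)} = 192 + 3 t$ ($j{\left(t \right)} = 3 \left(t + 8^{2}\right) = 3 \left(t + 64\right) = 3 \left(64 + t\right) = 192 + 3 t$)
$- 44 j{\left(3 \right)} = - 44 \left(192 + 3 \cdot 3\right) = - 44 \left(192 + 9\right) = \left(-44\right) 201 = -8844$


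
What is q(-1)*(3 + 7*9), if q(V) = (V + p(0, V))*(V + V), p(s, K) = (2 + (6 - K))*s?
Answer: 132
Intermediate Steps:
p(s, K) = s*(8 - K) (p(s, K) = (8 - K)*s = s*(8 - K))
q(V) = 2*V² (q(V) = (V + 0*(8 - V))*(V + V) = (V + 0)*(2*V) = V*(2*V) = 2*V²)
q(-1)*(3 + 7*9) = (2*(-1)²)*(3 + 7*9) = (2*1)*(3 + 63) = 2*66 = 132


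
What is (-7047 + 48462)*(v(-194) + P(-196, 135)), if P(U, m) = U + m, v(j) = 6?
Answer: -2277825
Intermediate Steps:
(-7047 + 48462)*(v(-194) + P(-196, 135)) = (-7047 + 48462)*(6 + (-196 + 135)) = 41415*(6 - 61) = 41415*(-55) = -2277825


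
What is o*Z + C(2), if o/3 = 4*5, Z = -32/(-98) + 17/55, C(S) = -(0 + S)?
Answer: 19478/539 ≈ 36.137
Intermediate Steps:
C(S) = -S
Z = 1713/2695 (Z = -32*(-1/98) + 17*(1/55) = 16/49 + 17/55 = 1713/2695 ≈ 0.63562)
o = 60 (o = 3*(4*5) = 3*20 = 60)
o*Z + C(2) = 60*(1713/2695) - 1*2 = 20556/539 - 2 = 19478/539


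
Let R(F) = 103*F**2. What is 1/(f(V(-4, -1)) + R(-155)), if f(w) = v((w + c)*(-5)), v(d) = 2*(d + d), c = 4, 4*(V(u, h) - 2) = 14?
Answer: 1/2474385 ≈ 4.0414e-7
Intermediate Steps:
V(u, h) = 11/2 (V(u, h) = 2 + (1/4)*14 = 2 + 7/2 = 11/2)
v(d) = 4*d (v(d) = 2*(2*d) = 4*d)
f(w) = -80 - 20*w (f(w) = 4*((w + 4)*(-5)) = 4*((4 + w)*(-5)) = 4*(-20 - 5*w) = -80 - 20*w)
1/(f(V(-4, -1)) + R(-155)) = 1/((-80 - 20*11/2) + 103*(-155)**2) = 1/((-80 - 110) + 103*24025) = 1/(-190 + 2474575) = 1/2474385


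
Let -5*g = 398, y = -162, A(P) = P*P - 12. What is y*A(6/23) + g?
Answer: 4902178/2645 ≈ 1853.4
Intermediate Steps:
A(P) = -12 + P² (A(P) = P² - 12 = -12 + P²)
g = -398/5 (g = -⅕*398 = -398/5 ≈ -79.600)
y*A(6/23) + g = -162*(-12 + (6/23)²) - 398/5 = -162*(-12 + 36/529) - 398/5 = -162*(-6312/529) - 398/5 = 1022544/529 - 398/5 = 4902178/2645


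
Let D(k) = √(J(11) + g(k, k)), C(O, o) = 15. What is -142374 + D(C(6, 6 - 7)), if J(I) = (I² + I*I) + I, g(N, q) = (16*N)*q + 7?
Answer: -142374 + 2*√965 ≈ -1.4231e+5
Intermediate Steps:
g(N, q) = 7 + 16*N*q (g(N, q) = 16*N*q + 7 = 7 + 16*N*q)
J(I) = I + 2*I² (J(I) = (I² + I²) + I = 2*I² + I = I + 2*I²)
D(k) = √(260 + 16*k²) (D(k) = √(11*(1 + 2*11) + (7 + 16*k*k)) = √(11*(1 + 22) + (7 + 16*k²)) = √(11*23 + (7 + 16*k²)) = √(253 + (7 + 16*k²)) = √(260 + 16*k²))
-142374 + D(C(6, 6 - 7)) = -142374 + 2*√(65 + 4*15²) = -142374 + 2*√(65 + 4*225) = -142374 + 2*√(65 + 900) = -142374 + 2*√965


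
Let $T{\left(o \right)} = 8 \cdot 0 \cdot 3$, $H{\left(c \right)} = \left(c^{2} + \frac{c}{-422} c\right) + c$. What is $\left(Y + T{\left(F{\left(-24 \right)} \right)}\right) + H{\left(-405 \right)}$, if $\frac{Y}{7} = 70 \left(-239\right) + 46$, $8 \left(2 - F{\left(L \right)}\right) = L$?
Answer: $\frac{19599079}{422} \approx 46443.0$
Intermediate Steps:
$H{\left(c \right)} = c + \frac{421 c^{2}}{422}$ ($H{\left(c \right)} = \left(c^{2} + c \left(- \frac{1}{422}\right) c\right) + c = \left(c^{2} + - \frac{c}{422} c\right) + c = \left(c^{2} - \frac{c^{2}}{422}\right) + c = \frac{421 c^{2}}{422} + c = c + \frac{421 c^{2}}{422}$)
$F{\left(L \right)} = 2 - \frac{L}{8}$
$T{\left(o \right)} = 0$ ($T{\left(o \right)} = 0 \cdot 3 = 0$)
$Y = -116788$ ($Y = 7 \left(70 \left(-239\right) + 46\right) = 7 \left(-16730 + 46\right) = 7 \left(-16684\right) = -116788$)
$\left(Y + T{\left(F{\left(-24 \right)} \right)}\right) + H{\left(-405 \right)} = \left(-116788 + 0\right) + \frac{1}{422} \left(-405\right) \left(422 + 421 \left(-405\right)\right) = -116788 + \frac{1}{422} \left(-405\right) \left(422 - 170505\right) = -116788 + \frac{1}{422} \left(-405\right) \left(-170083\right) = -116788 + \frac{68883615}{422} = \frac{19599079}{422}$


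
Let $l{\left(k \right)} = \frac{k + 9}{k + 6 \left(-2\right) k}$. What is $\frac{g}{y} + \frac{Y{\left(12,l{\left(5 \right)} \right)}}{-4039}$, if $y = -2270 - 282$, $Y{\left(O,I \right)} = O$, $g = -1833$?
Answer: $\frac{7372863}{10307528} \approx 0.71529$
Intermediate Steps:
$l{\left(k \right)} = - \frac{9 + k}{11 k}$ ($l{\left(k \right)} = \frac{9 + k}{k - 12 k} = \frac{9 + k}{\left(-11\right) k} = \left(9 + k\right) \left(- \frac{1}{11 k}\right) = - \frac{9 + k}{11 k}$)
$y = -2552$ ($y = -2270 - 282 = -2552$)
$\frac{g}{y} + \frac{Y{\left(12,l{\left(5 \right)} \right)}}{-4039} = - \frac{1833}{-2552} + \frac{12}{-4039} = \left(-1833\right) \left(- \frac{1}{2552}\right) + 12 \left(- \frac{1}{4039}\right) = \frac{1833}{2552} - \frac{12}{4039} = \frac{7372863}{10307528}$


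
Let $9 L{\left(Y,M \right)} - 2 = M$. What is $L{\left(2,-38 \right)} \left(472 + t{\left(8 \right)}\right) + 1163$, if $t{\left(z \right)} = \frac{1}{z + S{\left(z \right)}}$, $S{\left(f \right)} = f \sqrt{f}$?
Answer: $- \frac{10149}{14} - \frac{\sqrt{2}}{7} \approx -725.13$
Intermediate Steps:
$L{\left(Y,M \right)} = \frac{2}{9} + \frac{M}{9}$
$S{\left(f \right)} = f^{\frac{3}{2}}$
$t{\left(z \right)} = \frac{1}{z + z^{\frac{3}{2}}}$
$L{\left(2,-38 \right)} \left(472 + t{\left(8 \right)}\right) + 1163 = \left(\frac{2}{9} + \frac{1}{9} \left(-38\right)\right) \left(472 + \frac{1}{8 + 8^{\frac{3}{2}}}\right) + 1163 = \left(\frac{2}{9} - \frac{38}{9}\right) \left(472 + \frac{1}{8 + 16 \sqrt{2}}\right) + 1163 = - 4 \left(472 + \frac{1}{8 + 16 \sqrt{2}}\right) + 1163 = \left(-1888 - \frac{4}{8 + 16 \sqrt{2}}\right) + 1163 = -725 - \frac{4}{8 + 16 \sqrt{2}}$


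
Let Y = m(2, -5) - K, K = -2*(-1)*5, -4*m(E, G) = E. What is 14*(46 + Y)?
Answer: 497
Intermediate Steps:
m(E, G) = -E/4
K = 10 (K = 2*5 = 10)
Y = -21/2 (Y = -¼*2 - 1*10 = -½ - 10 = -21/2 ≈ -10.500)
14*(46 + Y) = 14*(46 - 21/2) = 14*(71/2) = 497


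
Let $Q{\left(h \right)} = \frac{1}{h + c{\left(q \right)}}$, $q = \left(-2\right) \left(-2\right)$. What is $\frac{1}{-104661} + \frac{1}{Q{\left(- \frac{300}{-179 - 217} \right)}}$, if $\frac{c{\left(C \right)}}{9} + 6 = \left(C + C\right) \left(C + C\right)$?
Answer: $\frac{601835626}{1151271} \approx 522.76$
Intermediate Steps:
$q = 4$
$c{\left(C \right)} = -54 + 36 C^{2}$ ($c{\left(C \right)} = -54 + 9 \left(C + C\right) \left(C + C\right) = -54 + 9 \cdot 2 C 2 C = -54 + 9 \cdot 4 C^{2} = -54 + 36 C^{2}$)
$Q{\left(h \right)} = \frac{1}{522 + h}$ ($Q{\left(h \right)} = \frac{1}{h - \left(54 - 36 \cdot 4^{2}\right)} = \frac{1}{h + \left(-54 + 36 \cdot 16\right)} = \frac{1}{h + \left(-54 + 576\right)} = \frac{1}{h + 522} = \frac{1}{522 + h}$)
$\frac{1}{-104661} + \frac{1}{Q{\left(- \frac{300}{-179 - 217} \right)}} = \frac{1}{-104661} + \frac{1}{\frac{1}{522 - \frac{300}{-179 - 217}}} = - \frac{1}{104661} + \frac{1}{\frac{1}{522 - \frac{300}{-179 - 217}}} = - \frac{1}{104661} + \frac{1}{\frac{1}{522 - \frac{300}{-396}}} = - \frac{1}{104661} + \frac{1}{\frac{1}{522 - - \frac{25}{33}}} = - \frac{1}{104661} + \frac{1}{\frac{1}{522 + \frac{25}{33}}} = - \frac{1}{104661} + \frac{1}{\frac{1}{\frac{17251}{33}}} = - \frac{1}{104661} + \frac{1}{\frac{33}{17251}} = - \frac{1}{104661} + \frac{17251}{33} = \frac{601835626}{1151271}$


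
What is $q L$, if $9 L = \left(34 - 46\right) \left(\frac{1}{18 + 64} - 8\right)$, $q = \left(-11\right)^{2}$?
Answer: $\frac{158510}{123} \approx 1288.7$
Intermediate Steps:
$q = 121$
$L = \frac{1310}{123}$ ($L = \frac{\left(34 - 46\right) \left(\frac{1}{18 + 64} - 8\right)}{9} = \frac{\left(-12\right) \left(\frac{1}{82} - 8\right)}{9} = \frac{\left(-12\right) \left(- \frac{655}{82}\right)}{9} = \frac{1}{9} \cdot \frac{3930}{41} = \frac{1310}{123} \approx 10.65$)
$q L = 121 \cdot \frac{1310}{123} = \frac{158510}{123}$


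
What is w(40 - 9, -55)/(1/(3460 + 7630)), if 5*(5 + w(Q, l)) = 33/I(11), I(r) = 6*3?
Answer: -154151/3 ≈ -51384.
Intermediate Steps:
I(r) = 18
w(Q, l) = -139/30 (w(Q, l) = -5 + (33/18)/5 = -5 + (33*(1/18))/5 = -5 + (1/5)*(11/6) = -5 + 11/30 = -139/30)
w(40 - 9, -55)/(1/(3460 + 7630)) = -139/(30*(1/(3460 + 7630))) = -139/(30*(1/11090)) = -139/(30*1/11090) = -139/30*11090 = -154151/3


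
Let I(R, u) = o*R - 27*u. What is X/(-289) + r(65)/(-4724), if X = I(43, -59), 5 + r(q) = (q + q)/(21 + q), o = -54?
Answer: 74063289/29352574 ≈ 2.5232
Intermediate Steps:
r(q) = -5 + 2*q/(21 + q) (r(q) = -5 + (q + q)/(21 + q) = -5 + (2*q)/(21 + q) = -5 + 2*q/(21 + q))
I(R, u) = -54*R - 27*u
X = -729 (X = -54*43 - 27*(-59) = -2322 + 1593 = -729)
X/(-289) + r(65)/(-4724) = -729/(-289) + (3*(-35 - 1*65)/(21 + 65))/(-4724) = -729*(-1/289) + (3*(-35 - 65)/86)*(-1/4724) = 729/289 + (3*(1/86)*(-100))*(-1/4724) = 729/289 - 150/43*(-1/4724) = 729/289 + 75/101566 = 74063289/29352574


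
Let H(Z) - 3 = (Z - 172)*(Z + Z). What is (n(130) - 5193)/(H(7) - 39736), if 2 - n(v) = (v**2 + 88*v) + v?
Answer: 33661/42043 ≈ 0.80063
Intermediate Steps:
n(v) = 2 - v**2 - 89*v (n(v) = 2 - ((v**2 + 88*v) + v) = 2 - (v**2 + 89*v) = 2 + (-v**2 - 89*v) = 2 - v**2 - 89*v)
H(Z) = 3 + 2*Z*(-172 + Z) (H(Z) = 3 + (Z - 172)*(Z + Z) = 3 + (-172 + Z)*(2*Z) = 3 + 2*Z*(-172 + Z))
(n(130) - 5193)/(H(7) - 39736) = ((2 - 1*130**2 - 89*130) - 5193)/((3 - 344*7 + 2*7**2) - 39736) = ((2 - 1*16900 - 11570) - 5193)/((3 - 2408 + 2*49) - 39736) = ((2 - 16900 - 11570) - 5193)/((3 - 2408 + 98) - 39736) = (-28468 - 5193)/(-2307 - 39736) = -33661/(-42043) = -33661*(-1/42043) = 33661/42043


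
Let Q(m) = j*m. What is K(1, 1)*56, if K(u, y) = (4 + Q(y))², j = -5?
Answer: 56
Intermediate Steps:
Q(m) = -5*m
K(u, y) = (4 - 5*y)²
K(1, 1)*56 = (-4 + 5*1)²*56 = (-4 + 5)²*56 = 1²*56 = 1*56 = 56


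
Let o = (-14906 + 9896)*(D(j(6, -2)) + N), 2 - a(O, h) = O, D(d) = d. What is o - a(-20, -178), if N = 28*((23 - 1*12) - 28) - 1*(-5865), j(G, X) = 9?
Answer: -27044002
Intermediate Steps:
a(O, h) = 2 - O
N = 5389 (N = 28*((23 - 12) - 28) + 5865 = 28*(11 - 28) + 5865 = 28*(-17) + 5865 = -476 + 5865 = 5389)
o = -27043980 (o = (-14906 + 9896)*(9 + 5389) = -5010*5398 = -27043980)
o - a(-20, -178) = -27043980 - (2 - 1*(-20)) = -27043980 - (2 + 20) = -27043980 - 1*22 = -27043980 - 22 = -27044002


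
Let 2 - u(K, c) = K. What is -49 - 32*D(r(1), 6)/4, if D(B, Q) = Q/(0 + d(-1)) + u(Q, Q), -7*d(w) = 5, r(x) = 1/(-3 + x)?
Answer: 251/5 ≈ 50.200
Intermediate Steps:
d(w) = -5/7 (d(w) = -1/7*5 = -5/7)
u(K, c) = 2 - K
D(B, Q) = 2 - 12*Q/5 (D(B, Q) = Q/(0 - 5/7) + (2 - Q) = Q/(-5/7) + (2 - Q) = -7*Q/5 + (2 - Q) = 2 - 12*Q/5)
-49 - 32*D(r(1), 6)/4 = -49 - 32*(2 - 12/5*6)/4 = -49 - 32*(2 - 72/5)/4 = -49 - (-1984)/(5*4) = -49 - 32*(-31/10) = -49 + 496/5 = 251/5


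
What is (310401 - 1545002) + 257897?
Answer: -976704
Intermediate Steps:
(310401 - 1545002) + 257897 = -1234601 + 257897 = -976704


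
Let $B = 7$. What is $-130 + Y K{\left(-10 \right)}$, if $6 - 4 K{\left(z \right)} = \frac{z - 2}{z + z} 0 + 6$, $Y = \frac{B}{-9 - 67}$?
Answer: $-130$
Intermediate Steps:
$Y = - \frac{7}{76}$ ($Y = \frac{7}{-9 - 67} = \frac{7}{-76} = 7 \left(- \frac{1}{76}\right) = - \frac{7}{76} \approx -0.092105$)
$K{\left(z \right)} = 0$ ($K{\left(z \right)} = \frac{3}{2} - \frac{\frac{z - 2}{z + z} 0 + 6}{4} = \frac{3}{2} - \frac{\frac{-2 + z}{2 z} 0 + 6}{4} = \frac{3}{2} - \frac{0 + 6}{4} = \frac{3}{2} - \frac{3}{2} = 0$)
$-130 + Y K{\left(-10 \right)} = -130 - 0 = -130 + 0 = -130$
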